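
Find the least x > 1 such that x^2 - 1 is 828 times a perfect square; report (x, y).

First expand sqrt(828) as a continued fraction. With x_i = (sqrt(828) + m_i)/d_i and (m_0, d_0) = (0, 1): a_0 = floor(sqrt(828)) = 28, since 28^2 = 784 <= 828 < 841 = 29^2.
Iterate m_{i+1} = d_i*a_i - m_i, d_{i+1} = (828 - m_{i+1}^2)/d_i, a_{i+1} = floor((a_0 + m_{i+1})/d_{i+1}):
  m_1 = 1*28 - 0 = 28, d_1 = (828 - 28^2)/1 = 44/1 = 44, a_1 = floor((28 + 28)/44) = 1.
  m_2 = 44*1 - 28 = 16, d_2 = (828 - 16^2)/44 = 572/44 = 13, a_2 = floor((28 + 16)/13) = 3.
  m_3 = 13*3 - 16 = 23, d_3 = (828 - 23^2)/13 = 299/13 = 23, a_3 = floor((28 + 23)/23) = 2.
  m_4 = 23*2 - 23 = 23, d_4 = (828 - 23^2)/23 = 299/23 = 13, a_4 = floor((28 + 23)/13) = 3.
  m_5 = 13*3 - 23 = 16, d_5 = (828 - 16^2)/13 = 572/13 = 44, a_5 = floor((28 + 16)/44) = 1.
  m_6 = 44*1 - 16 = 28, d_6 = (828 - 28^2)/44 = 44/44 = 1, a_6 = floor((28 + 28)/1) = 56.
  m_7 = 1*56 - 28 = 28, d_7 = (828 - 28^2)/1 = 44/1 = 44: (m_7, d_7) = (m_1, d_1) = (28, 44), so from here the quotients repeat a_1, ..., a_6; the period length is 6.
So sqrt(828) = [28; (1, 3, 2, 3, 1, 56)] with period length k = 6.
k is even, so the fundamental solution of x^2 - 828y^2 = 1 is (p_{k-1}, q_{k-1}) = (p_5, q_5); compute convergents through index 5.
Convergents (p_i = a_i*p_{i-1} + p_{i-2}, q_i = a_i*q_{i-1} + q_{i-2} with p_{-2}=0, p_{-1}=1, q_{-2}=1, q_{-1}=0):
  i=0: a_0=28, p_0 = 28*1 + 0 = 28, q_0 = 28*0 + 1 = 1.
  i=1: a_1=1, p_1 = 1*28 + 1 = 29, q_1 = 1*1 + 0 = 1.
  i=2: a_2=3, p_2 = 3*29 + 28 = 115, q_2 = 3*1 + 1 = 4.
  i=3: a_3=2, p_3 = 2*115 + 29 = 259, q_3 = 2*4 + 1 = 9.
  i=4: a_4=3, p_4 = 3*259 + 115 = 892, q_4 = 3*9 + 4 = 31.
  i=5: a_5=1, p_5 = 1*892 + 259 = 1151, q_5 = 1*31 + 9 = 40.
Check: 1151^2 - 828*40^2 = 1324801 - 1324800 = 1, so (x, y) = (1151, 40) solves the equation, and by the theorem it is the least positive solution.

(x, y) = (1151, 40)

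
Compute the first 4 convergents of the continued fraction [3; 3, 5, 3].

3/1, 10/3, 53/16, 169/51

Using the convergent recurrence p_i = a_i*p_{i-1} + p_{i-2}, q_i = a_i*q_{i-1} + q_{i-2} with p_{-2}=0, p_{-1}=1, q_{-2}=1, q_{-1}=0:
  i=0: a_0=3, p_0 = 3*1 + 0 = 3, q_0 = 3*0 + 1 = 1.
  i=1: a_1=3, p_1 = 3*3 + 1 = 10, q_1 = 3*1 + 0 = 3.
  i=2: a_2=5, p_2 = 5*10 + 3 = 53, q_2 = 5*3 + 1 = 16.
  i=3: a_3=3, p_3 = 3*53 + 10 = 169, q_3 = 3*16 + 3 = 51.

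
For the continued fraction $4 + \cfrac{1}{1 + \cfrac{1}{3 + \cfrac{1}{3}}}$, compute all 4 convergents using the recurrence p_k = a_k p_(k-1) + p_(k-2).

4/1, 5/1, 19/4, 62/13

Using the convergent recurrence p_i = a_i*p_{i-1} + p_{i-2}, q_i = a_i*q_{i-1} + q_{i-2} with p_{-2}=0, p_{-1}=1, q_{-2}=1, q_{-1}=0:
  i=0: a_0=4, p_0 = 4*1 + 0 = 4, q_0 = 4*0 + 1 = 1.
  i=1: a_1=1, p_1 = 1*4 + 1 = 5, q_1 = 1*1 + 0 = 1.
  i=2: a_2=3, p_2 = 3*5 + 4 = 19, q_2 = 3*1 + 1 = 4.
  i=3: a_3=3, p_3 = 3*19 + 5 = 62, q_3 = 3*4 + 1 = 13.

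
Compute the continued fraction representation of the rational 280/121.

[2; 3, 5, 2, 3]

Run the Euclidean algorithm on 280 and 121; the successive quotients are the partial quotients a_0, a_1, ... (each step inverts the fractional part left over by the previous one):
  280 = 2*121 + 38, so a_0 = 2.
  121 = 3*38 + 7, so a_1 = 3.
  38 = 5*7 + 3, so a_2 = 5.
  7 = 2*3 + 1, so a_3 = 2.
  3 = 3*1 + 0, so a_4 = 3.
The remainder reaches 0 after 5 divisions, so the expansion has 5 partial quotients, read off in order.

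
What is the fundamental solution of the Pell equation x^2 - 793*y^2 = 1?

(x, y) = (4393, 156)

First expand sqrt(793) as a continued fraction. With x_i = (sqrt(793) + m_i)/d_i and (m_0, d_0) = (0, 1): a_0 = floor(sqrt(793)) = 28, since 28^2 = 784 <= 793 < 841 = 29^2.
Iterate m_{i+1} = d_i*a_i - m_i, d_{i+1} = (793 - m_{i+1}^2)/d_i, a_{i+1} = floor((a_0 + m_{i+1})/d_{i+1}):
  m_1 = 1*28 - 0 = 28, d_1 = (793 - 28^2)/1 = 9/1 = 9, a_1 = floor((28 + 28)/9) = 6.
  m_2 = 9*6 - 28 = 26, d_2 = (793 - 26^2)/9 = 117/9 = 13, a_2 = floor((28 + 26)/13) = 4.
  m_3 = 13*4 - 26 = 26, d_3 = (793 - 26^2)/13 = 117/13 = 9, a_3 = floor((28 + 26)/9) = 6.
  m_4 = 9*6 - 26 = 28, d_4 = (793 - 28^2)/9 = 9/9 = 1, a_4 = floor((28 + 28)/1) = 56.
  m_5 = 1*56 - 28 = 28, d_5 = (793 - 28^2)/1 = 9/1 = 9: (m_5, d_5) = (m_1, d_1) = (28, 9), so from here the quotients repeat a_1, ..., a_4; the period length is 4.
So sqrt(793) = [28; (6, 4, 6, 56)] with period length k = 4.
k is even, so the fundamental solution of x^2 - 793y^2 = 1 is (p_{k-1}, q_{k-1}) = (p_3, q_3); compute convergents through index 3.
Convergents (p_i = a_i*p_{i-1} + p_{i-2}, q_i = a_i*q_{i-1} + q_{i-2} with p_{-2}=0, p_{-1}=1, q_{-2}=1, q_{-1}=0):
  i=0: a_0=28, p_0 = 28*1 + 0 = 28, q_0 = 28*0 + 1 = 1.
  i=1: a_1=6, p_1 = 6*28 + 1 = 169, q_1 = 6*1 + 0 = 6.
  i=2: a_2=4, p_2 = 4*169 + 28 = 704, q_2 = 4*6 + 1 = 25.
  i=3: a_3=6, p_3 = 6*704 + 169 = 4393, q_3 = 6*25 + 6 = 156.
Check: 4393^2 - 793*156^2 = 19298449 - 19298448 = 1, so (x, y) = (4393, 156) solves the equation, and by the theorem it is the least positive solution.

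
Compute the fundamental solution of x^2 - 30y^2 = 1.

(x, y) = (11, 2)

First expand sqrt(30) as a continued fraction. With x_i = (sqrt(30) + m_i)/d_i and (m_0, d_0) = (0, 1): a_0 = floor(sqrt(30)) = 5, since 5^2 = 25 <= 30 < 36 = 6^2.
Iterate m_{i+1} = d_i*a_i - m_i, d_{i+1} = (30 - m_{i+1}^2)/d_i, a_{i+1} = floor((a_0 + m_{i+1})/d_{i+1}):
  m_1 = 1*5 - 0 = 5, d_1 = (30 - 5^2)/1 = 5/1 = 5, a_1 = floor((5 + 5)/5) = 2.
  m_2 = 5*2 - 5 = 5, d_2 = (30 - 5^2)/5 = 5/5 = 1, a_2 = floor((5 + 5)/1) = 10.
  m_3 = 1*10 - 5 = 5, d_3 = (30 - 5^2)/1 = 5/1 = 5: (m_3, d_3) = (m_1, d_1) = (5, 5), so from here the quotients repeat a_1, a_2; the period length is 2.
So sqrt(30) = [5; (2, 10)] with period length k = 2.
k is even, so the fundamental solution of x^2 - 30y^2 = 1 is (p_{k-1}, q_{k-1}) = (p_1, q_1); compute convergents through index 1.
Convergents (p_i = a_i*p_{i-1} + p_{i-2}, q_i = a_i*q_{i-1} + q_{i-2} with p_{-2}=0, p_{-1}=1, q_{-2}=1, q_{-1}=0):
  i=0: a_0=5, p_0 = 5*1 + 0 = 5, q_0 = 5*0 + 1 = 1.
  i=1: a_1=2, p_1 = 2*5 + 1 = 11, q_1 = 2*1 + 0 = 2.
Check: 11^2 - 30*2^2 = 121 - 120 = 1, so (x, y) = (11, 2) solves the equation, and by the theorem it is the least positive solution.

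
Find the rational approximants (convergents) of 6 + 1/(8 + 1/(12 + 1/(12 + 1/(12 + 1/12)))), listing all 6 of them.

Using the convergent recurrence p_i = a_i*p_{i-1} + p_{i-2}, q_i = a_i*q_{i-1} + q_{i-2} with p_{-2}=0, p_{-1}=1, q_{-2}=1, q_{-1}=0:
  i=0: a_0=6, p_0 = 6*1 + 0 = 6, q_0 = 6*0 + 1 = 1.
  i=1: a_1=8, p_1 = 8*6 + 1 = 49, q_1 = 8*1 + 0 = 8.
  i=2: a_2=12, p_2 = 12*49 + 6 = 594, q_2 = 12*8 + 1 = 97.
  i=3: a_3=12, p_3 = 12*594 + 49 = 7177, q_3 = 12*97 + 8 = 1172.
  i=4: a_4=12, p_4 = 12*7177 + 594 = 86718, q_4 = 12*1172 + 97 = 14161.
  i=5: a_5=12, p_5 = 12*86718 + 7177 = 1047793, q_5 = 12*14161 + 1172 = 171104.

6/1, 49/8, 594/97, 7177/1172, 86718/14161, 1047793/171104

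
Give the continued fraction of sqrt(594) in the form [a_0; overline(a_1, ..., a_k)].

Write x_i = (sqrt(594) + m_i)/d_i with (m_0, d_0) = (0, 1). a_0 = floor(sqrt(594)) = 24, since 24^2 = 576 <= 594 < 625 = 25^2.
Iterate m_{i+1} = d_i*a_i - m_i, d_{i+1} = (594 - m_{i+1}^2)/d_i, a_{i+1} = floor((a_0 + m_{i+1})/d_{i+1}):
  m_1 = 1*24 - 0 = 24, d_1 = (594 - 24^2)/1 = 18/1 = 18, a_1 = floor((24 + 24)/18) = 2.
  m_2 = 18*2 - 24 = 12, d_2 = (594 - 12^2)/18 = 450/18 = 25, a_2 = floor((24 + 12)/25) = 1.
  m_3 = 25*1 - 12 = 13, d_3 = (594 - 13^2)/25 = 425/25 = 17, a_3 = floor((24 + 13)/17) = 2.
  m_4 = 17*2 - 13 = 21, d_4 = (594 - 21^2)/17 = 153/17 = 9, a_4 = floor((24 + 21)/9) = 5.
  m_5 = 9*5 - 21 = 24, d_5 = (594 - 24^2)/9 = 18/9 = 2, a_5 = floor((24 + 24)/2) = 24.
  m_6 = 2*24 - 24 = 24, d_6 = (594 - 24^2)/2 = 18/2 = 9, a_6 = floor((24 + 24)/9) = 5.
  m_7 = 9*5 - 24 = 21, d_7 = (594 - 21^2)/9 = 153/9 = 17, a_7 = floor((24 + 21)/17) = 2.
  m_8 = 17*2 - 21 = 13, d_8 = (594 - 13^2)/17 = 425/17 = 25, a_8 = floor((24 + 13)/25) = 1.
  m_9 = 25*1 - 13 = 12, d_9 = (594 - 12^2)/25 = 450/25 = 18, a_9 = floor((24 + 12)/18) = 2.
  m_10 = 18*2 - 12 = 24, d_10 = (594 - 24^2)/18 = 18/18 = 1, a_10 = floor((24 + 24)/1) = 48.
  m_11 = 1*48 - 24 = 24, d_11 = (594 - 24^2)/1 = 18/1 = 18: (m_11, d_11) = (m_1, d_1) = (24, 18), so from here the quotients repeat a_1, ..., a_10; the period length is 10.
Hence the expansion of sqrt(594) is a_0 = 24 followed by the repeating block 2, 1, 2, 5, 24, 5, 2, 1, 2, 48 (period 10).

[24; overline(2, 1, 2, 5, 24, 5, 2, 1, 2, 48)]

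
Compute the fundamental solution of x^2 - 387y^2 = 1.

(x, y) = (3482, 177)

First expand sqrt(387) as a continued fraction. With x_i = (sqrt(387) + m_i)/d_i and (m_0, d_0) = (0, 1): a_0 = floor(sqrt(387)) = 19, since 19^2 = 361 <= 387 < 400 = 20^2.
Iterate m_{i+1} = d_i*a_i - m_i, d_{i+1} = (387 - m_{i+1}^2)/d_i, a_{i+1} = floor((a_0 + m_{i+1})/d_{i+1}):
  m_1 = 1*19 - 0 = 19, d_1 = (387 - 19^2)/1 = 26/1 = 26, a_1 = floor((19 + 19)/26) = 1.
  m_2 = 26*1 - 19 = 7, d_2 = (387 - 7^2)/26 = 338/26 = 13, a_2 = floor((19 + 7)/13) = 2.
  m_3 = 13*2 - 7 = 19, d_3 = (387 - 19^2)/13 = 26/13 = 2, a_3 = floor((19 + 19)/2) = 19.
  m_4 = 2*19 - 19 = 19, d_4 = (387 - 19^2)/2 = 26/2 = 13, a_4 = floor((19 + 19)/13) = 2.
  m_5 = 13*2 - 19 = 7, d_5 = (387 - 7^2)/13 = 338/13 = 26, a_5 = floor((19 + 7)/26) = 1.
  m_6 = 26*1 - 7 = 19, d_6 = (387 - 19^2)/26 = 26/26 = 1, a_6 = floor((19 + 19)/1) = 38.
  m_7 = 1*38 - 19 = 19, d_7 = (387 - 19^2)/1 = 26/1 = 26: (m_7, d_7) = (m_1, d_1) = (19, 26), so from here the quotients repeat a_1, ..., a_6; the period length is 6.
So sqrt(387) = [19; (1, 2, 19, 2, 1, 38)] with period length k = 6.
k is even, so the fundamental solution of x^2 - 387y^2 = 1 is (p_{k-1}, q_{k-1}) = (p_5, q_5); compute convergents through index 5.
Convergents (p_i = a_i*p_{i-1} + p_{i-2}, q_i = a_i*q_{i-1} + q_{i-2} with p_{-2}=0, p_{-1}=1, q_{-2}=1, q_{-1}=0):
  i=0: a_0=19, p_0 = 19*1 + 0 = 19, q_0 = 19*0 + 1 = 1.
  i=1: a_1=1, p_1 = 1*19 + 1 = 20, q_1 = 1*1 + 0 = 1.
  i=2: a_2=2, p_2 = 2*20 + 19 = 59, q_2 = 2*1 + 1 = 3.
  i=3: a_3=19, p_3 = 19*59 + 20 = 1141, q_3 = 19*3 + 1 = 58.
  i=4: a_4=2, p_4 = 2*1141 + 59 = 2341, q_4 = 2*58 + 3 = 119.
  i=5: a_5=1, p_5 = 1*2341 + 1141 = 3482, q_5 = 1*119 + 58 = 177.
Check: 3482^2 - 387*177^2 = 12124324 - 12124323 = 1, so (x, y) = (3482, 177) solves the equation, and by the theorem it is the least positive solution.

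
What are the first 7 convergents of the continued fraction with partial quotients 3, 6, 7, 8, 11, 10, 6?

3/1, 19/6, 136/43, 1107/350, 12313/3893, 124237/39280, 757735/239573

Using the convergent recurrence p_i = a_i*p_{i-1} + p_{i-2}, q_i = a_i*q_{i-1} + q_{i-2} with p_{-2}=0, p_{-1}=1, q_{-2}=1, q_{-1}=0:
  i=0: a_0=3, p_0 = 3*1 + 0 = 3, q_0 = 3*0 + 1 = 1.
  i=1: a_1=6, p_1 = 6*3 + 1 = 19, q_1 = 6*1 + 0 = 6.
  i=2: a_2=7, p_2 = 7*19 + 3 = 136, q_2 = 7*6 + 1 = 43.
  i=3: a_3=8, p_3 = 8*136 + 19 = 1107, q_3 = 8*43 + 6 = 350.
  i=4: a_4=11, p_4 = 11*1107 + 136 = 12313, q_4 = 11*350 + 43 = 3893.
  i=5: a_5=10, p_5 = 10*12313 + 1107 = 124237, q_5 = 10*3893 + 350 = 39280.
  i=6: a_6=6, p_6 = 6*124237 + 12313 = 757735, q_6 = 6*39280 + 3893 = 239573.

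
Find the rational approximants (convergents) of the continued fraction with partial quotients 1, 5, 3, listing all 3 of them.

Using the convergent recurrence p_i = a_i*p_{i-1} + p_{i-2}, q_i = a_i*q_{i-1} + q_{i-2} with p_{-2}=0, p_{-1}=1, q_{-2}=1, q_{-1}=0:
  i=0: a_0=1, p_0 = 1*1 + 0 = 1, q_0 = 1*0 + 1 = 1.
  i=1: a_1=5, p_1 = 5*1 + 1 = 6, q_1 = 5*1 + 0 = 5.
  i=2: a_2=3, p_2 = 3*6 + 1 = 19, q_2 = 3*5 + 1 = 16.

1/1, 6/5, 19/16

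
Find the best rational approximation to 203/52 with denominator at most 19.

39/10

Expand x = 203/52 as a continued fraction with the Euclidean algorithm:
  203 = 3*52 + 47, so a_0 = 3.
  52 = 1*47 + 5, so a_1 = 1.
  47 = 9*5 + 2, so a_2 = 9.
  5 = 2*2 + 1, so a_3 = 2.
  2 = 2*1 + 0, so a_4 = 2.
so x = [3; 1, 9, 2, 2].
Convergents (p_i = a_i*p_{i-1} + p_{i-2}, q_i = a_i*q_{i-1} + q_{i-2} with p_{-2}=0, p_{-1}=1, q_{-2}=1, q_{-1}=0), until the denominator exceeds 19:
  i=0: a_0=3, p_0 = 3*1 + 0 = 3, q_0 = 3*0 + 1 = 1.
  i=1: a_1=1, p_1 = 1*3 + 1 = 4, q_1 = 1*1 + 0 = 1.
  i=2: a_2=9, p_2 = 9*4 + 3 = 39, q_2 = 9*1 + 1 = 10.
  i=3: a_3=2, p_3 = 2*39 + 4 = 82, q_3 = 2*10 + 1 = 21.
q_3 = 21 > 19, so the last convergent with denominator <= 19 is p_2/q_2 = 39/10.
The closest fraction with denominator <= 19 is either p_2/q_2 or the intermediate fraction (k*p_2 + p_1)/(k*q_2 + q_1) with the largest k >= 1 whose denominator stays <= 19; these approach x as k grows, and every other convergent or intermediate fraction in range is farther away.
Largest k: floor((19 - q_1)/q_2) = floor((19 - 1)/10) = 1.
That gives (1*39 + 4)/(1*10 + 1) = 43/11.
Compare the errors: |x - 39/10| = |203*10 - 39*52|/(52*10) = 2/520, and |x - 43/11| = |203*11 - 43*52|/(52*11) = 3/572.
Cross-multiplying, 2*572 = 1144 < 1560 = 3*520, so 2/520 is smaller: the convergent 39/10 is closer to x than 43/11.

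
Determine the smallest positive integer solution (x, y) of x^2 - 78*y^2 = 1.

First expand sqrt(78) as a continued fraction. With x_i = (sqrt(78) + m_i)/d_i and (m_0, d_0) = (0, 1): a_0 = floor(sqrt(78)) = 8, since 8^2 = 64 <= 78 < 81 = 9^2.
Iterate m_{i+1} = d_i*a_i - m_i, d_{i+1} = (78 - m_{i+1}^2)/d_i, a_{i+1} = floor((a_0 + m_{i+1})/d_{i+1}):
  m_1 = 1*8 - 0 = 8, d_1 = (78 - 8^2)/1 = 14/1 = 14, a_1 = floor((8 + 8)/14) = 1.
  m_2 = 14*1 - 8 = 6, d_2 = (78 - 6^2)/14 = 42/14 = 3, a_2 = floor((8 + 6)/3) = 4.
  m_3 = 3*4 - 6 = 6, d_3 = (78 - 6^2)/3 = 42/3 = 14, a_3 = floor((8 + 6)/14) = 1.
  m_4 = 14*1 - 6 = 8, d_4 = (78 - 8^2)/14 = 14/14 = 1, a_4 = floor((8 + 8)/1) = 16.
  m_5 = 1*16 - 8 = 8, d_5 = (78 - 8^2)/1 = 14/1 = 14: (m_5, d_5) = (m_1, d_1) = (8, 14), so from here the quotients repeat a_1, ..., a_4; the period length is 4.
So sqrt(78) = [8; (1, 4, 1, 16)] with period length k = 4.
k is even, so the fundamental solution of x^2 - 78y^2 = 1 is (p_{k-1}, q_{k-1}) = (p_3, q_3); compute convergents through index 3.
Convergents (p_i = a_i*p_{i-1} + p_{i-2}, q_i = a_i*q_{i-1} + q_{i-2} with p_{-2}=0, p_{-1}=1, q_{-2}=1, q_{-1}=0):
  i=0: a_0=8, p_0 = 8*1 + 0 = 8, q_0 = 8*0 + 1 = 1.
  i=1: a_1=1, p_1 = 1*8 + 1 = 9, q_1 = 1*1 + 0 = 1.
  i=2: a_2=4, p_2 = 4*9 + 8 = 44, q_2 = 4*1 + 1 = 5.
  i=3: a_3=1, p_3 = 1*44 + 9 = 53, q_3 = 1*5 + 1 = 6.
Check: 53^2 - 78*6^2 = 2809 - 2808 = 1, so (x, y) = (53, 6) solves the equation, and by the theorem it is the least positive solution.

(x, y) = (53, 6)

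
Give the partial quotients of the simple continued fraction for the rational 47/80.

[0; 1, 1, 2, 2, 1, 4]

Run the Euclidean algorithm on 47 and 80; the successive quotients are the partial quotients a_0, a_1, ... (each step inverts the fractional part left over by the previous one):
  47 = 0*80 + 47, so a_0 = 0.
  80 = 1*47 + 33, so a_1 = 1.
  47 = 1*33 + 14, so a_2 = 1.
  33 = 2*14 + 5, so a_3 = 2.
  14 = 2*5 + 4, so a_4 = 2.
  5 = 1*4 + 1, so a_5 = 1.
  4 = 4*1 + 0, so a_6 = 4.
The remainder reaches 0 after 7 divisions, so the expansion has 7 partial quotients, read off in order.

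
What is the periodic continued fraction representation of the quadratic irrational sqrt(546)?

[23; (2, 1, 2, 1, 2, 46)]

Write x_i = (sqrt(546) + m_i)/d_i with (m_0, d_0) = (0, 1). a_0 = floor(sqrt(546)) = 23, since 23^2 = 529 <= 546 < 576 = 24^2.
Iterate m_{i+1} = d_i*a_i - m_i, d_{i+1} = (546 - m_{i+1}^2)/d_i, a_{i+1} = floor((a_0 + m_{i+1})/d_{i+1}):
  m_1 = 1*23 - 0 = 23, d_1 = (546 - 23^2)/1 = 17/1 = 17, a_1 = floor((23 + 23)/17) = 2.
  m_2 = 17*2 - 23 = 11, d_2 = (546 - 11^2)/17 = 425/17 = 25, a_2 = floor((23 + 11)/25) = 1.
  m_3 = 25*1 - 11 = 14, d_3 = (546 - 14^2)/25 = 350/25 = 14, a_3 = floor((23 + 14)/14) = 2.
  m_4 = 14*2 - 14 = 14, d_4 = (546 - 14^2)/14 = 350/14 = 25, a_4 = floor((23 + 14)/25) = 1.
  m_5 = 25*1 - 14 = 11, d_5 = (546 - 11^2)/25 = 425/25 = 17, a_5 = floor((23 + 11)/17) = 2.
  m_6 = 17*2 - 11 = 23, d_6 = (546 - 23^2)/17 = 17/17 = 1, a_6 = floor((23 + 23)/1) = 46.
  m_7 = 1*46 - 23 = 23, d_7 = (546 - 23^2)/1 = 17/1 = 17: (m_7, d_7) = (m_1, d_1) = (23, 17), so from here the quotients repeat a_1, ..., a_6; the period length is 6.
Hence the expansion of sqrt(546) is a_0 = 23 followed by the repeating block 2, 1, 2, 1, 2, 46 (period 6).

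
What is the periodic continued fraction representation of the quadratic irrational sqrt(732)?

Write x_i = (sqrt(732) + m_i)/d_i with (m_0, d_0) = (0, 1). a_0 = floor(sqrt(732)) = 27, since 27^2 = 729 <= 732 < 784 = 28^2.
Iterate m_{i+1} = d_i*a_i - m_i, d_{i+1} = (732 - m_{i+1}^2)/d_i, a_{i+1} = floor((a_0 + m_{i+1})/d_{i+1}):
  m_1 = 1*27 - 0 = 27, d_1 = (732 - 27^2)/1 = 3/1 = 3, a_1 = floor((27 + 27)/3) = 18.
  m_2 = 3*18 - 27 = 27, d_2 = (732 - 27^2)/3 = 3/3 = 1, a_2 = floor((27 + 27)/1) = 54.
  m_3 = 1*54 - 27 = 27, d_3 = (732 - 27^2)/1 = 3/1 = 3: (m_3, d_3) = (m_1, d_1) = (27, 3), so from here the quotients repeat a_1, a_2; the period length is 2.
Hence the expansion of sqrt(732) is a_0 = 27 followed by the repeating block 18, 54 (period 2).

[27; (18, 54)]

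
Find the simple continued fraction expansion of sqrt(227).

[15; (15, 30)]

Write x_i = (sqrt(227) + m_i)/d_i with (m_0, d_0) = (0, 1). a_0 = floor(sqrt(227)) = 15, since 15^2 = 225 <= 227 < 256 = 16^2.
Iterate m_{i+1} = d_i*a_i - m_i, d_{i+1} = (227 - m_{i+1}^2)/d_i, a_{i+1} = floor((a_0 + m_{i+1})/d_{i+1}):
  m_1 = 1*15 - 0 = 15, d_1 = (227 - 15^2)/1 = 2/1 = 2, a_1 = floor((15 + 15)/2) = 15.
  m_2 = 2*15 - 15 = 15, d_2 = (227 - 15^2)/2 = 2/2 = 1, a_2 = floor((15 + 15)/1) = 30.
  m_3 = 1*30 - 15 = 15, d_3 = (227 - 15^2)/1 = 2/1 = 2: (m_3, d_3) = (m_1, d_1) = (15, 2), so from here the quotients repeat a_1, a_2; the period length is 2.
Hence the expansion of sqrt(227) is a_0 = 15 followed by the repeating block 15, 30 (period 2).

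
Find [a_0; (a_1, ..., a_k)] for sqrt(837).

[28; (1, 13, 2, 13, 1, 56)]

Write x_i = (sqrt(837) + m_i)/d_i with (m_0, d_0) = (0, 1). a_0 = floor(sqrt(837)) = 28, since 28^2 = 784 <= 837 < 841 = 29^2.
Iterate m_{i+1} = d_i*a_i - m_i, d_{i+1} = (837 - m_{i+1}^2)/d_i, a_{i+1} = floor((a_0 + m_{i+1})/d_{i+1}):
  m_1 = 1*28 - 0 = 28, d_1 = (837 - 28^2)/1 = 53/1 = 53, a_1 = floor((28 + 28)/53) = 1.
  m_2 = 53*1 - 28 = 25, d_2 = (837 - 25^2)/53 = 212/53 = 4, a_2 = floor((28 + 25)/4) = 13.
  m_3 = 4*13 - 25 = 27, d_3 = (837 - 27^2)/4 = 108/4 = 27, a_3 = floor((28 + 27)/27) = 2.
  m_4 = 27*2 - 27 = 27, d_4 = (837 - 27^2)/27 = 108/27 = 4, a_4 = floor((28 + 27)/4) = 13.
  m_5 = 4*13 - 27 = 25, d_5 = (837 - 25^2)/4 = 212/4 = 53, a_5 = floor((28 + 25)/53) = 1.
  m_6 = 53*1 - 25 = 28, d_6 = (837 - 28^2)/53 = 53/53 = 1, a_6 = floor((28 + 28)/1) = 56.
  m_7 = 1*56 - 28 = 28, d_7 = (837 - 28^2)/1 = 53/1 = 53: (m_7, d_7) = (m_1, d_1) = (28, 53), so from here the quotients repeat a_1, ..., a_6; the period length is 6.
Hence the expansion of sqrt(837) is a_0 = 28 followed by the repeating block 1, 13, 2, 13, 1, 56 (period 6).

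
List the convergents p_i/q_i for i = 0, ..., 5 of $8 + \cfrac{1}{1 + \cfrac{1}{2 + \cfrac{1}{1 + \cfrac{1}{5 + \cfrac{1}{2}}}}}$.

Using the convergent recurrence p_i = a_i*p_{i-1} + p_{i-2}, q_i = a_i*q_{i-1} + q_{i-2} with p_{-2}=0, p_{-1}=1, q_{-2}=1, q_{-1}=0:
  i=0: a_0=8, p_0 = 8*1 + 0 = 8, q_0 = 8*0 + 1 = 1.
  i=1: a_1=1, p_1 = 1*8 + 1 = 9, q_1 = 1*1 + 0 = 1.
  i=2: a_2=2, p_2 = 2*9 + 8 = 26, q_2 = 2*1 + 1 = 3.
  i=3: a_3=1, p_3 = 1*26 + 9 = 35, q_3 = 1*3 + 1 = 4.
  i=4: a_4=5, p_4 = 5*35 + 26 = 201, q_4 = 5*4 + 3 = 23.
  i=5: a_5=2, p_5 = 2*201 + 35 = 437, q_5 = 2*23 + 4 = 50.

8/1, 9/1, 26/3, 35/4, 201/23, 437/50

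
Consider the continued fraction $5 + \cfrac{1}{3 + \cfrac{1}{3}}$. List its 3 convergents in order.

5/1, 16/3, 53/10

Using the convergent recurrence p_i = a_i*p_{i-1} + p_{i-2}, q_i = a_i*q_{i-1} + q_{i-2} with p_{-2}=0, p_{-1}=1, q_{-2}=1, q_{-1}=0:
  i=0: a_0=5, p_0 = 5*1 + 0 = 5, q_0 = 5*0 + 1 = 1.
  i=1: a_1=3, p_1 = 3*5 + 1 = 16, q_1 = 3*1 + 0 = 3.
  i=2: a_2=3, p_2 = 3*16 + 5 = 53, q_2 = 3*3 + 1 = 10.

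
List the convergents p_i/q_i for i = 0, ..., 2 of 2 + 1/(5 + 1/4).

2/1, 11/5, 46/21

Using the convergent recurrence p_i = a_i*p_{i-1} + p_{i-2}, q_i = a_i*q_{i-1} + q_{i-2} with p_{-2}=0, p_{-1}=1, q_{-2}=1, q_{-1}=0:
  i=0: a_0=2, p_0 = 2*1 + 0 = 2, q_0 = 2*0 + 1 = 1.
  i=1: a_1=5, p_1 = 5*2 + 1 = 11, q_1 = 5*1 + 0 = 5.
  i=2: a_2=4, p_2 = 4*11 + 2 = 46, q_2 = 4*5 + 1 = 21.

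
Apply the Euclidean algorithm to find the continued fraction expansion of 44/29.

Run the Euclidean algorithm on 44 and 29; the successive quotients are the partial quotients a_0, a_1, ... (each step inverts the fractional part left over by the previous one):
  44 = 1*29 + 15, so a_0 = 1.
  29 = 1*15 + 14, so a_1 = 1.
  15 = 1*14 + 1, so a_2 = 1.
  14 = 14*1 + 0, so a_3 = 14.
The remainder reaches 0 after 4 divisions, so the expansion has 4 partial quotients, read off in order.

[1; 1, 1, 14]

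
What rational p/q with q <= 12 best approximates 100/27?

37/10

Expand x = 100/27 as a continued fraction with the Euclidean algorithm:
  100 = 3*27 + 19, so a_0 = 3.
  27 = 1*19 + 8, so a_1 = 1.
  19 = 2*8 + 3, so a_2 = 2.
  8 = 2*3 + 2, so a_3 = 2.
  3 = 1*2 + 1, so a_4 = 1.
  2 = 2*1 + 0, so a_5 = 2.
so x = [3; 1, 2, 2, 1, 2].
Convergents (p_i = a_i*p_{i-1} + p_{i-2}, q_i = a_i*q_{i-1} + q_{i-2} with p_{-2}=0, p_{-1}=1, q_{-2}=1, q_{-1}=0), until the denominator exceeds 12:
  i=0: a_0=3, p_0 = 3*1 + 0 = 3, q_0 = 3*0 + 1 = 1.
  i=1: a_1=1, p_1 = 1*3 + 1 = 4, q_1 = 1*1 + 0 = 1.
  i=2: a_2=2, p_2 = 2*4 + 3 = 11, q_2 = 2*1 + 1 = 3.
  i=3: a_3=2, p_3 = 2*11 + 4 = 26, q_3 = 2*3 + 1 = 7.
  i=4: a_4=1, p_4 = 1*26 + 11 = 37, q_4 = 1*7 + 3 = 10.
  i=5: a_5=2, p_5 = 2*37 + 26 = 100, q_5 = 2*10 + 7 = 27.
q_5 = 27 > 12, so the last convergent with denominator <= 12 is p_4/q_4 = 37/10.
The closest fraction with denominator <= 12 is either p_4/q_4 or the intermediate fraction (k*p_4 + p_3)/(k*q_4 + q_3) with the largest k >= 1 whose denominator stays <= 12; these approach x as k grows, and every other convergent or intermediate fraction in range is farther away.
Largest k: floor((12 - q_3)/q_4) = floor((12 - 7)/10) = 0.
Since k = 0, no intermediate fraction beyond p_4/q_4 has denominator <= 12, so the convergent 37/10 is the closest (its error is |100*10 - 37*27|/(27*10) = 1/270).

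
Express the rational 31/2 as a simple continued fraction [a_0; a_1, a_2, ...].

Run the Euclidean algorithm on 31 and 2; the successive quotients are the partial quotients a_0, a_1, ... (each step inverts the fractional part left over by the previous one):
  31 = 15*2 + 1, so a_0 = 15.
  2 = 2*1 + 0, so a_1 = 2.
The remainder reaches 0 after 2 divisions, so the expansion has 2 partial quotients, read off in order.

[15; 2]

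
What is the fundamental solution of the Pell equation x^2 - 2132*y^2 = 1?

(x, y) = (74859849, 1621270)

First expand sqrt(2132) as a continued fraction. With x_i = (sqrt(2132) + m_i)/d_i and (m_0, d_0) = (0, 1): a_0 = floor(sqrt(2132)) = 46, since 46^2 = 2116 <= 2132 < 2209 = 47^2.
Iterate m_{i+1} = d_i*a_i - m_i, d_{i+1} = (2132 - m_{i+1}^2)/d_i, a_{i+1} = floor((a_0 + m_{i+1})/d_{i+1}):
  m_1 = 1*46 - 0 = 46, d_1 = (2132 - 46^2)/1 = 16/1 = 16, a_1 = floor((46 + 46)/16) = 5.
  m_2 = 16*5 - 46 = 34, d_2 = (2132 - 34^2)/16 = 976/16 = 61, a_2 = floor((46 + 34)/61) = 1.
  m_3 = 61*1 - 34 = 27, d_3 = (2132 - 27^2)/61 = 1403/61 = 23, a_3 = floor((46 + 27)/23) = 3.
  m_4 = 23*3 - 27 = 42, d_4 = (2132 - 42^2)/23 = 368/23 = 16, a_4 = floor((46 + 42)/16) = 5.
  m_5 = 16*5 - 42 = 38, d_5 = (2132 - 38^2)/16 = 688/16 = 43, a_5 = floor((46 + 38)/43) = 1.
  m_6 = 43*1 - 38 = 5, d_6 = (2132 - 5^2)/43 = 2107/43 = 49, a_6 = floor((46 + 5)/49) = 1.
  m_7 = 49*1 - 5 = 44, d_7 = (2132 - 44^2)/49 = 196/49 = 4, a_7 = floor((46 + 44)/4) = 22.
  m_8 = 4*22 - 44 = 44, d_8 = (2132 - 44^2)/4 = 196/4 = 49, a_8 = floor((46 + 44)/49) = 1.
  m_9 = 49*1 - 44 = 5, d_9 = (2132 - 5^2)/49 = 2107/49 = 43, a_9 = floor((46 + 5)/43) = 1.
  m_10 = 43*1 - 5 = 38, d_10 = (2132 - 38^2)/43 = 688/43 = 16, a_10 = floor((46 + 38)/16) = 5.
  m_11 = 16*5 - 38 = 42, d_11 = (2132 - 42^2)/16 = 368/16 = 23, a_11 = floor((46 + 42)/23) = 3.
  m_12 = 23*3 - 42 = 27, d_12 = (2132 - 27^2)/23 = 1403/23 = 61, a_12 = floor((46 + 27)/61) = 1.
  m_13 = 61*1 - 27 = 34, d_13 = (2132 - 34^2)/61 = 976/61 = 16, a_13 = floor((46 + 34)/16) = 5.
  m_14 = 16*5 - 34 = 46, d_14 = (2132 - 46^2)/16 = 16/16 = 1, a_14 = floor((46 + 46)/1) = 92.
  m_15 = 1*92 - 46 = 46, d_15 = (2132 - 46^2)/1 = 16/1 = 16: (m_15, d_15) = (m_1, d_1) = (46, 16), so from here the quotients repeat a_1, ..., a_14; the period length is 14.
So sqrt(2132) = [46; (5, 1, 3, 5, 1, 1, 22, 1, 1, 5, 3, 1, 5, 92)] with period length k = 14.
k is even, so the fundamental solution of x^2 - 2132y^2 = 1 is (p_{k-1}, q_{k-1}) = (p_13, q_13); compute convergents through index 13.
Convergents (p_i = a_i*p_{i-1} + p_{i-2}, q_i = a_i*q_{i-1} + q_{i-2} with p_{-2}=0, p_{-1}=1, q_{-2}=1, q_{-1}=0):
  i=0: a_0=46, p_0 = 46*1 + 0 = 46, q_0 = 46*0 + 1 = 1.
  i=1: a_1=5, p_1 = 5*46 + 1 = 231, q_1 = 5*1 + 0 = 5.
  i=2: a_2=1, p_2 = 1*231 + 46 = 277, q_2 = 1*5 + 1 = 6.
  i=3: a_3=3, p_3 = 3*277 + 231 = 1062, q_3 = 3*6 + 5 = 23.
  i=4: a_4=5, p_4 = 5*1062 + 277 = 5587, q_4 = 5*23 + 6 = 121.
  i=5: a_5=1, p_5 = 1*5587 + 1062 = 6649, q_5 = 1*121 + 23 = 144.
  i=6: a_6=1, p_6 = 1*6649 + 5587 = 12236, q_6 = 1*144 + 121 = 265.
  i=7: a_7=22, p_7 = 22*12236 + 6649 = 275841, q_7 = 22*265 + 144 = 5974.
  i=8: a_8=1, p_8 = 1*275841 + 12236 = 288077, q_8 = 1*5974 + 265 = 6239.
  i=9: a_9=1, p_9 = 1*288077 + 275841 = 563918, q_9 = 1*6239 + 5974 = 12213.
  i=10: a_10=5, p_10 = 5*563918 + 288077 = 3107667, q_10 = 5*12213 + 6239 = 67304.
  i=11: a_11=3, p_11 = 3*3107667 + 563918 = 9886919, q_11 = 3*67304 + 12213 = 214125.
  i=12: a_12=1, p_12 = 1*9886919 + 3107667 = 12994586, q_12 = 1*214125 + 67304 = 281429.
  i=13: a_13=5, p_13 = 5*12994586 + 9886919 = 74859849, q_13 = 5*281429 + 214125 = 1621270.
Check: 74859849^2 - 2132*1621270^2 = 5603996992302801 - 5603996992302800 = 1, so (x, y) = (74859849, 1621270) solves the equation, and by the theorem it is the least positive solution.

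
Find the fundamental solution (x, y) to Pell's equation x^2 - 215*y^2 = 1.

First expand sqrt(215) as a continued fraction. With x_i = (sqrt(215) + m_i)/d_i and (m_0, d_0) = (0, 1): a_0 = floor(sqrt(215)) = 14, since 14^2 = 196 <= 215 < 225 = 15^2.
Iterate m_{i+1} = d_i*a_i - m_i, d_{i+1} = (215 - m_{i+1}^2)/d_i, a_{i+1} = floor((a_0 + m_{i+1})/d_{i+1}):
  m_1 = 1*14 - 0 = 14, d_1 = (215 - 14^2)/1 = 19/1 = 19, a_1 = floor((14 + 14)/19) = 1.
  m_2 = 19*1 - 14 = 5, d_2 = (215 - 5^2)/19 = 190/19 = 10, a_2 = floor((14 + 5)/10) = 1.
  m_3 = 10*1 - 5 = 5, d_3 = (215 - 5^2)/10 = 190/10 = 19, a_3 = floor((14 + 5)/19) = 1.
  m_4 = 19*1 - 5 = 14, d_4 = (215 - 14^2)/19 = 19/19 = 1, a_4 = floor((14 + 14)/1) = 28.
  m_5 = 1*28 - 14 = 14, d_5 = (215 - 14^2)/1 = 19/1 = 19: (m_5, d_5) = (m_1, d_1) = (14, 19), so from here the quotients repeat a_1, ..., a_4; the period length is 4.
So sqrt(215) = [14; (1, 1, 1, 28)] with period length k = 4.
k is even, so the fundamental solution of x^2 - 215y^2 = 1 is (p_{k-1}, q_{k-1}) = (p_3, q_3); compute convergents through index 3.
Convergents (p_i = a_i*p_{i-1} + p_{i-2}, q_i = a_i*q_{i-1} + q_{i-2} with p_{-2}=0, p_{-1}=1, q_{-2}=1, q_{-1}=0):
  i=0: a_0=14, p_0 = 14*1 + 0 = 14, q_0 = 14*0 + 1 = 1.
  i=1: a_1=1, p_1 = 1*14 + 1 = 15, q_1 = 1*1 + 0 = 1.
  i=2: a_2=1, p_2 = 1*15 + 14 = 29, q_2 = 1*1 + 1 = 2.
  i=3: a_3=1, p_3 = 1*29 + 15 = 44, q_3 = 1*2 + 1 = 3.
Check: 44^2 - 215*3^2 = 1936 - 1935 = 1, so (x, y) = (44, 3) solves the equation, and by the theorem it is the least positive solution.

(x, y) = (44, 3)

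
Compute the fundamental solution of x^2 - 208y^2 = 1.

(x, y) = (649, 45)

First expand sqrt(208) as a continued fraction. With x_i = (sqrt(208) + m_i)/d_i and (m_0, d_0) = (0, 1): a_0 = floor(sqrt(208)) = 14, since 14^2 = 196 <= 208 < 225 = 15^2.
Iterate m_{i+1} = d_i*a_i - m_i, d_{i+1} = (208 - m_{i+1}^2)/d_i, a_{i+1} = floor((a_0 + m_{i+1})/d_{i+1}):
  m_1 = 1*14 - 0 = 14, d_1 = (208 - 14^2)/1 = 12/1 = 12, a_1 = floor((14 + 14)/12) = 2.
  m_2 = 12*2 - 14 = 10, d_2 = (208 - 10^2)/12 = 108/12 = 9, a_2 = floor((14 + 10)/9) = 2.
  m_3 = 9*2 - 10 = 8, d_3 = (208 - 8^2)/9 = 144/9 = 16, a_3 = floor((14 + 8)/16) = 1.
  m_4 = 16*1 - 8 = 8, d_4 = (208 - 8^2)/16 = 144/16 = 9, a_4 = floor((14 + 8)/9) = 2.
  m_5 = 9*2 - 8 = 10, d_5 = (208 - 10^2)/9 = 108/9 = 12, a_5 = floor((14 + 10)/12) = 2.
  m_6 = 12*2 - 10 = 14, d_6 = (208 - 14^2)/12 = 12/12 = 1, a_6 = floor((14 + 14)/1) = 28.
  m_7 = 1*28 - 14 = 14, d_7 = (208 - 14^2)/1 = 12/1 = 12: (m_7, d_7) = (m_1, d_1) = (14, 12), so from here the quotients repeat a_1, ..., a_6; the period length is 6.
So sqrt(208) = [14; (2, 2, 1, 2, 2, 28)] with period length k = 6.
k is even, so the fundamental solution of x^2 - 208y^2 = 1 is (p_{k-1}, q_{k-1}) = (p_5, q_5); compute convergents through index 5.
Convergents (p_i = a_i*p_{i-1} + p_{i-2}, q_i = a_i*q_{i-1} + q_{i-2} with p_{-2}=0, p_{-1}=1, q_{-2}=1, q_{-1}=0):
  i=0: a_0=14, p_0 = 14*1 + 0 = 14, q_0 = 14*0 + 1 = 1.
  i=1: a_1=2, p_1 = 2*14 + 1 = 29, q_1 = 2*1 + 0 = 2.
  i=2: a_2=2, p_2 = 2*29 + 14 = 72, q_2 = 2*2 + 1 = 5.
  i=3: a_3=1, p_3 = 1*72 + 29 = 101, q_3 = 1*5 + 2 = 7.
  i=4: a_4=2, p_4 = 2*101 + 72 = 274, q_4 = 2*7 + 5 = 19.
  i=5: a_5=2, p_5 = 2*274 + 101 = 649, q_5 = 2*19 + 7 = 45.
Check: 649^2 - 208*45^2 = 421201 - 421200 = 1, so (x, y) = (649, 45) solves the equation, and by the theorem it is the least positive solution.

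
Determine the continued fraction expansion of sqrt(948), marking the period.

Write x_i = (sqrt(948) + m_i)/d_i with (m_0, d_0) = (0, 1). a_0 = floor(sqrt(948)) = 30, since 30^2 = 900 <= 948 < 961 = 31^2.
Iterate m_{i+1} = d_i*a_i - m_i, d_{i+1} = (948 - m_{i+1}^2)/d_i, a_{i+1} = floor((a_0 + m_{i+1})/d_{i+1}):
  m_1 = 1*30 - 0 = 30, d_1 = (948 - 30^2)/1 = 48/1 = 48, a_1 = floor((30 + 30)/48) = 1.
  m_2 = 48*1 - 30 = 18, d_2 = (948 - 18^2)/48 = 624/48 = 13, a_2 = floor((30 + 18)/13) = 3.
  m_3 = 13*3 - 18 = 21, d_3 = (948 - 21^2)/13 = 507/13 = 39, a_3 = floor((30 + 21)/39) = 1.
  m_4 = 39*1 - 21 = 18, d_4 = (948 - 18^2)/39 = 624/39 = 16, a_4 = floor((30 + 18)/16) = 3.
  m_5 = 16*3 - 18 = 30, d_5 = (948 - 30^2)/16 = 48/16 = 3, a_5 = floor((30 + 30)/3) = 20.
  m_6 = 3*20 - 30 = 30, d_6 = (948 - 30^2)/3 = 48/3 = 16, a_6 = floor((30 + 30)/16) = 3.
  m_7 = 16*3 - 30 = 18, d_7 = (948 - 18^2)/16 = 624/16 = 39, a_7 = floor((30 + 18)/39) = 1.
  m_8 = 39*1 - 18 = 21, d_8 = (948 - 21^2)/39 = 507/39 = 13, a_8 = floor((30 + 21)/13) = 3.
  m_9 = 13*3 - 21 = 18, d_9 = (948 - 18^2)/13 = 624/13 = 48, a_9 = floor((30 + 18)/48) = 1.
  m_10 = 48*1 - 18 = 30, d_10 = (948 - 30^2)/48 = 48/48 = 1, a_10 = floor((30 + 30)/1) = 60.
  m_11 = 1*60 - 30 = 30, d_11 = (948 - 30^2)/1 = 48/1 = 48: (m_11, d_11) = (m_1, d_1) = (30, 48), so from here the quotients repeat a_1, ..., a_10; the period length is 10.
Hence the expansion of sqrt(948) is a_0 = 30 followed by the repeating block 1, 3, 1, 3, 20, 3, 1, 3, 1, 60 (period 10).

[30; (1, 3, 1, 3, 20, 3, 1, 3, 1, 60)]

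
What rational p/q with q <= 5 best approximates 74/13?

17/3

Expand x = 74/13 as a continued fraction with the Euclidean algorithm:
  74 = 5*13 + 9, so a_0 = 5.
  13 = 1*9 + 4, so a_1 = 1.
  9 = 2*4 + 1, so a_2 = 2.
  4 = 4*1 + 0, so a_3 = 4.
so x = [5; 1, 2, 4].
Convergents (p_i = a_i*p_{i-1} + p_{i-2}, q_i = a_i*q_{i-1} + q_{i-2} with p_{-2}=0, p_{-1}=1, q_{-2}=1, q_{-1}=0), until the denominator exceeds 5:
  i=0: a_0=5, p_0 = 5*1 + 0 = 5, q_0 = 5*0 + 1 = 1.
  i=1: a_1=1, p_1 = 1*5 + 1 = 6, q_1 = 1*1 + 0 = 1.
  i=2: a_2=2, p_2 = 2*6 + 5 = 17, q_2 = 2*1 + 1 = 3.
  i=3: a_3=4, p_3 = 4*17 + 6 = 74, q_3 = 4*3 + 1 = 13.
q_3 = 13 > 5, so the last convergent with denominator <= 5 is p_2/q_2 = 17/3.
The closest fraction with denominator <= 5 is either p_2/q_2 or the intermediate fraction (k*p_2 + p_1)/(k*q_2 + q_1) with the largest k >= 1 whose denominator stays <= 5; these approach x as k grows, and every other convergent or intermediate fraction in range is farther away.
Largest k: floor((5 - q_1)/q_2) = floor((5 - 1)/3) = 1.
That gives (1*17 + 6)/(1*3 + 1) = 23/4.
Compare the errors: |x - 17/3| = |74*3 - 17*13|/(13*3) = 1/39, and |x - 23/4| = |74*4 - 23*13|/(13*4) = 3/52.
Cross-multiplying, 1*52 = 52 < 117 = 3*39, so 1/39 is smaller: the convergent 17/3 is closer to x than 23/4.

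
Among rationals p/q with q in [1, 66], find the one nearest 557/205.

144/53

Expand x = 557/205 as a continued fraction with the Euclidean algorithm:
  557 = 2*205 + 147, so a_0 = 2.
  205 = 1*147 + 58, so a_1 = 1.
  147 = 2*58 + 31, so a_2 = 2.
  58 = 1*31 + 27, so a_3 = 1.
  31 = 1*27 + 4, so a_4 = 1.
  27 = 6*4 + 3, so a_5 = 6.
  4 = 1*3 + 1, so a_6 = 1.
  3 = 3*1 + 0, so a_7 = 3.
so x = [2; 1, 2, 1, 1, 6, 1, 3].
Convergents (p_i = a_i*p_{i-1} + p_{i-2}, q_i = a_i*q_{i-1} + q_{i-2} with p_{-2}=0, p_{-1}=1, q_{-2}=1, q_{-1}=0), until the denominator exceeds 66:
  i=0: a_0=2, p_0 = 2*1 + 0 = 2, q_0 = 2*0 + 1 = 1.
  i=1: a_1=1, p_1 = 1*2 + 1 = 3, q_1 = 1*1 + 0 = 1.
  i=2: a_2=2, p_2 = 2*3 + 2 = 8, q_2 = 2*1 + 1 = 3.
  i=3: a_3=1, p_3 = 1*8 + 3 = 11, q_3 = 1*3 + 1 = 4.
  i=4: a_4=1, p_4 = 1*11 + 8 = 19, q_4 = 1*4 + 3 = 7.
  i=5: a_5=6, p_5 = 6*19 + 11 = 125, q_5 = 6*7 + 4 = 46.
  i=6: a_6=1, p_6 = 1*125 + 19 = 144, q_6 = 1*46 + 7 = 53.
  i=7: a_7=3, p_7 = 3*144 + 125 = 557, q_7 = 3*53 + 46 = 205.
q_7 = 205 > 66, so the last convergent with denominator <= 66 is p_6/q_6 = 144/53.
The closest fraction with denominator <= 66 is either p_6/q_6 or the intermediate fraction (k*p_6 + p_5)/(k*q_6 + q_5) with the largest k >= 1 whose denominator stays <= 66; these approach x as k grows, and every other convergent or intermediate fraction in range is farther away.
Largest k: floor((66 - q_5)/q_6) = floor((66 - 46)/53) = 0.
Since k = 0, no intermediate fraction beyond p_6/q_6 has denominator <= 66, so the convergent 144/53 is the closest (its error is |557*53 - 144*205|/(205*53) = 1/10865).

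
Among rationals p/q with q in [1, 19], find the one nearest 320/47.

109/16

Expand x = 320/47 as a continued fraction with the Euclidean algorithm:
  320 = 6*47 + 38, so a_0 = 6.
  47 = 1*38 + 9, so a_1 = 1.
  38 = 4*9 + 2, so a_2 = 4.
  9 = 4*2 + 1, so a_3 = 4.
  2 = 2*1 + 0, so a_4 = 2.
so x = [6; 1, 4, 4, 2].
Convergents (p_i = a_i*p_{i-1} + p_{i-2}, q_i = a_i*q_{i-1} + q_{i-2} with p_{-2}=0, p_{-1}=1, q_{-2}=1, q_{-1}=0), until the denominator exceeds 19:
  i=0: a_0=6, p_0 = 6*1 + 0 = 6, q_0 = 6*0 + 1 = 1.
  i=1: a_1=1, p_1 = 1*6 + 1 = 7, q_1 = 1*1 + 0 = 1.
  i=2: a_2=4, p_2 = 4*7 + 6 = 34, q_2 = 4*1 + 1 = 5.
  i=3: a_3=4, p_3 = 4*34 + 7 = 143, q_3 = 4*5 + 1 = 21.
q_3 = 21 > 19, so the last convergent with denominator <= 19 is p_2/q_2 = 34/5.
The closest fraction with denominator <= 19 is either p_2/q_2 or the intermediate fraction (k*p_2 + p_1)/(k*q_2 + q_1) with the largest k >= 1 whose denominator stays <= 19; these approach x as k grows, and every other convergent or intermediate fraction in range is farther away.
Largest k: floor((19 - q_1)/q_2) = floor((19 - 1)/5) = 3.
That gives (3*34 + 7)/(3*5 + 1) = 109/16.
Compare the errors: |x - 34/5| = |320*5 - 34*47|/(47*5) = 2/235, and |x - 109/16| = |320*16 - 109*47|/(47*16) = 3/752.
Cross-multiplying, 3*235 = 705 < 1504 = 2*752, so 3/752 is smaller: the intermediate fraction 109/16 is closer to x than 34/5.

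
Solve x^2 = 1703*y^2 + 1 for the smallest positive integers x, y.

First expand sqrt(1703) as a continued fraction. With x_i = (sqrt(1703) + m_i)/d_i and (m_0, d_0) = (0, 1): a_0 = floor(sqrt(1703)) = 41, since 41^2 = 1681 <= 1703 < 1764 = 42^2.
Iterate m_{i+1} = d_i*a_i - m_i, d_{i+1} = (1703 - m_{i+1}^2)/d_i, a_{i+1} = floor((a_0 + m_{i+1})/d_{i+1}):
  m_1 = 1*41 - 0 = 41, d_1 = (1703 - 41^2)/1 = 22/1 = 22, a_1 = floor((41 + 41)/22) = 3.
  m_2 = 22*3 - 41 = 25, d_2 = (1703 - 25^2)/22 = 1078/22 = 49, a_2 = floor((41 + 25)/49) = 1.
  m_3 = 49*1 - 25 = 24, d_3 = (1703 - 24^2)/49 = 1127/49 = 23, a_3 = floor((41 + 24)/23) = 2.
  m_4 = 23*2 - 24 = 22, d_4 = (1703 - 22^2)/23 = 1219/23 = 53, a_4 = floor((41 + 22)/53) = 1.
  m_5 = 53*1 - 22 = 31, d_5 = (1703 - 31^2)/53 = 742/53 = 14, a_5 = floor((41 + 31)/14) = 5.
  m_6 = 14*5 - 31 = 39, d_6 = (1703 - 39^2)/14 = 182/14 = 13, a_6 = floor((41 + 39)/13) = 6.
  m_7 = 13*6 - 39 = 39, d_7 = (1703 - 39^2)/13 = 182/13 = 14, a_7 = floor((41 + 39)/14) = 5.
  m_8 = 14*5 - 39 = 31, d_8 = (1703 - 31^2)/14 = 742/14 = 53, a_8 = floor((41 + 31)/53) = 1.
  m_9 = 53*1 - 31 = 22, d_9 = (1703 - 22^2)/53 = 1219/53 = 23, a_9 = floor((41 + 22)/23) = 2.
  m_10 = 23*2 - 22 = 24, d_10 = (1703 - 24^2)/23 = 1127/23 = 49, a_10 = floor((41 + 24)/49) = 1.
  m_11 = 49*1 - 24 = 25, d_11 = (1703 - 25^2)/49 = 1078/49 = 22, a_11 = floor((41 + 25)/22) = 3.
  m_12 = 22*3 - 25 = 41, d_12 = (1703 - 41^2)/22 = 22/22 = 1, a_12 = floor((41 + 41)/1) = 82.
  m_13 = 1*82 - 41 = 41, d_13 = (1703 - 41^2)/1 = 22/1 = 22: (m_13, d_13) = (m_1, d_1) = (41, 22), so from here the quotients repeat a_1, ..., a_12; the period length is 12.
So sqrt(1703) = [41; (3, 1, 2, 1, 5, 6, 5, 1, 2, 1, 3, 82)] with period length k = 12.
k is even, so the fundamental solution of x^2 - 1703y^2 = 1 is (p_{k-1}, q_{k-1}) = (p_11, q_11); compute convergents through index 11.
Convergents (p_i = a_i*p_{i-1} + p_{i-2}, q_i = a_i*q_{i-1} + q_{i-2} with p_{-2}=0, p_{-1}=1, q_{-2}=1, q_{-1}=0):
  i=0: a_0=41, p_0 = 41*1 + 0 = 41, q_0 = 41*0 + 1 = 1.
  i=1: a_1=3, p_1 = 3*41 + 1 = 124, q_1 = 3*1 + 0 = 3.
  i=2: a_2=1, p_2 = 1*124 + 41 = 165, q_2 = 1*3 + 1 = 4.
  i=3: a_3=2, p_3 = 2*165 + 124 = 454, q_3 = 2*4 + 3 = 11.
  i=4: a_4=1, p_4 = 1*454 + 165 = 619, q_4 = 1*11 + 4 = 15.
  i=5: a_5=5, p_5 = 5*619 + 454 = 3549, q_5 = 5*15 + 11 = 86.
  i=6: a_6=6, p_6 = 6*3549 + 619 = 21913, q_6 = 6*86 + 15 = 531.
  i=7: a_7=5, p_7 = 5*21913 + 3549 = 113114, q_7 = 5*531 + 86 = 2741.
  i=8: a_8=1, p_8 = 1*113114 + 21913 = 135027, q_8 = 1*2741 + 531 = 3272.
  i=9: a_9=2, p_9 = 2*135027 + 113114 = 383168, q_9 = 2*3272 + 2741 = 9285.
  i=10: a_10=1, p_10 = 1*383168 + 135027 = 518195, q_10 = 1*9285 + 3272 = 12557.
  i=11: a_11=3, p_11 = 3*518195 + 383168 = 1937753, q_11 = 3*12557 + 9285 = 46956.
Check: 1937753^2 - 1703*46956^2 = 3754886689009 - 3754886689008 = 1, so (x, y) = (1937753, 46956) solves the equation, and by the theorem it is the least positive solution.

(x, y) = (1937753, 46956)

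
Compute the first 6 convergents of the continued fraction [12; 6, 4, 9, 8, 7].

Using the convergent recurrence p_i = a_i*p_{i-1} + p_{i-2}, q_i = a_i*q_{i-1} + q_{i-2} with p_{-2}=0, p_{-1}=1, q_{-2}=1, q_{-1}=0:
  i=0: a_0=12, p_0 = 12*1 + 0 = 12, q_0 = 12*0 + 1 = 1.
  i=1: a_1=6, p_1 = 6*12 + 1 = 73, q_1 = 6*1 + 0 = 6.
  i=2: a_2=4, p_2 = 4*73 + 12 = 304, q_2 = 4*6 + 1 = 25.
  i=3: a_3=9, p_3 = 9*304 + 73 = 2809, q_3 = 9*25 + 6 = 231.
  i=4: a_4=8, p_4 = 8*2809 + 304 = 22776, q_4 = 8*231 + 25 = 1873.
  i=5: a_5=7, p_5 = 7*22776 + 2809 = 162241, q_5 = 7*1873 + 231 = 13342.

12/1, 73/6, 304/25, 2809/231, 22776/1873, 162241/13342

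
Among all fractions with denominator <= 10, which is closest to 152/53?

Expand x = 152/53 as a continued fraction with the Euclidean algorithm:
  152 = 2*53 + 46, so a_0 = 2.
  53 = 1*46 + 7, so a_1 = 1.
  46 = 6*7 + 4, so a_2 = 6.
  7 = 1*4 + 3, so a_3 = 1.
  4 = 1*3 + 1, so a_4 = 1.
  3 = 3*1 + 0, so a_5 = 3.
so x = [2; 1, 6, 1, 1, 3].
Convergents (p_i = a_i*p_{i-1} + p_{i-2}, q_i = a_i*q_{i-1} + q_{i-2} with p_{-2}=0, p_{-1}=1, q_{-2}=1, q_{-1}=0), until the denominator exceeds 10:
  i=0: a_0=2, p_0 = 2*1 + 0 = 2, q_0 = 2*0 + 1 = 1.
  i=1: a_1=1, p_1 = 1*2 + 1 = 3, q_1 = 1*1 + 0 = 1.
  i=2: a_2=6, p_2 = 6*3 + 2 = 20, q_2 = 6*1 + 1 = 7.
  i=3: a_3=1, p_3 = 1*20 + 3 = 23, q_3 = 1*7 + 1 = 8.
  i=4: a_4=1, p_4 = 1*23 + 20 = 43, q_4 = 1*8 + 7 = 15.
q_4 = 15 > 10, so the last convergent with denominator <= 10 is p_3/q_3 = 23/8.
The closest fraction with denominator <= 10 is either p_3/q_3 or the intermediate fraction (k*p_3 + p_2)/(k*q_3 + q_2) with the largest k >= 1 whose denominator stays <= 10; these approach x as k grows, and every other convergent or intermediate fraction in range is farther away.
Largest k: floor((10 - q_2)/q_3) = floor((10 - 7)/8) = 0.
Since k = 0, no intermediate fraction beyond p_3/q_3 has denominator <= 10, so the convergent 23/8 is the closest (its error is |152*8 - 23*53|/(53*8) = 3/424).

23/8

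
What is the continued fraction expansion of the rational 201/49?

Run the Euclidean algorithm on 201 and 49; the successive quotients are the partial quotients a_0, a_1, ... (each step inverts the fractional part left over by the previous one):
  201 = 4*49 + 5, so a_0 = 4.
  49 = 9*5 + 4, so a_1 = 9.
  5 = 1*4 + 1, so a_2 = 1.
  4 = 4*1 + 0, so a_3 = 4.
The remainder reaches 0 after 4 divisions, so the expansion has 4 partial quotients, read off in order.

[4; 9, 1, 4]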